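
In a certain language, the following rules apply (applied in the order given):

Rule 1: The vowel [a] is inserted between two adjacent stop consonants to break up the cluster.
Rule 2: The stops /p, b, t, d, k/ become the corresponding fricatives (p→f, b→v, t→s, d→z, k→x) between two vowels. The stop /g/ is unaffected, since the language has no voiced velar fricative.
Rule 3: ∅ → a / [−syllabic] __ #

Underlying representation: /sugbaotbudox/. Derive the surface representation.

sugavaosavuzoxa

Rule 1 (stop-cluster a-epenthesis): /g/ and /b/ form a stop–stop cluster, so [a] is inserted between them. /t/ and /b/ form a stop–stop cluster, so [a] is inserted between them. /sugbaotbudox/ → sugabaotabudox.
Rule 2 (intervocalic spirantization): /b/ is a stop between vowels /a/ and /a/, so it spirantizes to the fricative [v]. /t/ is a stop between vowels /o/ and /a/, so it spirantizes to the fricative [s]. /b/ is a stop between vowels /a/ and /u/, so it spirantizes to the fricative [v]. /d/ is a stop between vowels /u/ and /o/, so it spirantizes to the fricative [z]. /sugabaotabudox/ → sugavaosavuzox.
Rule 3 (final a-epenthesis): the form ends in the consonant /x/, so [a] is inserted word-finally. /sugavaosavuzox/ → sugavaosavuzoxa.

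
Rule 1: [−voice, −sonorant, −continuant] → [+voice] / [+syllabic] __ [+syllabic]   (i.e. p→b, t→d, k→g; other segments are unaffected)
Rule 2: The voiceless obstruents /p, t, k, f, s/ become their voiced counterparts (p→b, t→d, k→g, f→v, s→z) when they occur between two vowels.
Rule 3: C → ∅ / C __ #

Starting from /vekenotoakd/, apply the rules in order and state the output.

Rule 1 (intervocalic voicing): /k/ is a voiceless stop between vowels /e/ and /e/, so it voices to [g]. /t/ is a voiceless stop between vowels /o/ and /o/, so it voices to [d]. /vekenotoakd/ → vegenodoakd.
Rule 2 (intervocalic voicing): no segment meets the environment; /vegenodoakd/ is unchanged.
Rule 3 (final cluster simplification): /d/ is the second consonant of a word-final cluster /kd/, so it deletes. /vegenodoakd/ → vegenodoak.

vegenodoak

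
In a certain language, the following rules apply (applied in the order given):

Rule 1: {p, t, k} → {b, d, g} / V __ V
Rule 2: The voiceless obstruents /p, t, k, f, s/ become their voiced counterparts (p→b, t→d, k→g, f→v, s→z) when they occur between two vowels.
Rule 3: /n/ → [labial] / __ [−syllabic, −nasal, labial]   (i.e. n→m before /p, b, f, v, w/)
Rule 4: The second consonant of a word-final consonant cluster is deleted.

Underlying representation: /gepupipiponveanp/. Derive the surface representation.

Rule 1 (intervocalic voicing): /p/ is a voiceless stop between vowels /e/ and /u/, so it voices to [b]. /p/ is a voiceless stop between vowels /u/ and /i/, so it voices to [b]. /p/ is a voiceless stop between vowels /i/ and /i/, so it voices to [b]. /p/ is a voiceless stop between vowels /i/ and /o/, so it voices to [b]. /gepupipiponveanp/ → gebubibibonveanp.
Rule 2 (intervocalic voicing): no segment meets the environment; /gebubibibonveanp/ is unchanged.
Rule 3 (nasal place assimilation): /n/ precedes the labial consonant /v/, so it assimilates in place to [m]. /n/ precedes the labial consonant /p/, so it assimilates in place to [m]. /gebubibibonveanp/ → gebubibibomveamp.
Rule 4 (final cluster simplification): /p/ is the second consonant of a word-final cluster /mp/, so it deletes. /gebubibibomveamp/ → gebubibibomveam.

gebubibibomveam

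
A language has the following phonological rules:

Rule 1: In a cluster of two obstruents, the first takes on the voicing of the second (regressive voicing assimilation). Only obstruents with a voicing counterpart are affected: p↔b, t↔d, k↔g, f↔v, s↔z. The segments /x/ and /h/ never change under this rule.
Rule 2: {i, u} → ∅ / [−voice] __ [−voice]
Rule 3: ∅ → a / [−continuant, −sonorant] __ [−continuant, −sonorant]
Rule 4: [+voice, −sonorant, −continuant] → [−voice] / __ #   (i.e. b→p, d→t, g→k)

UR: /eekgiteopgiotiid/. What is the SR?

Rule 1 (regressive voicing assimilation): /k/ precedes the voiced obstruent /g/, so it voices to [g] by assimilation. /p/ precedes the voiced obstruent /g/, so it voices to [b] by assimilation. /eekgiteopgiotiid/ → eeggiteobgiotiid.
Rule 2 (high vowel syncope): no segment meets the environment; /eeggiteobgiotiid/ is unchanged.
Rule 3 (stop-cluster a-epenthesis): /g/ and /g/ form a stop–stop cluster, so [a] is inserted between them. /b/ and /g/ form a stop–stop cluster, so [a] is inserted between them. /eeggiteobgiotiid/ → eegagiteobagiotiid.
Rule 4 (final devoicing): /d/ is a voiced stop in word-final position, so it devoices to [t]. /eegagiteobagiotiid/ → eegagiteobagiotiit.

eegagiteobagiotiit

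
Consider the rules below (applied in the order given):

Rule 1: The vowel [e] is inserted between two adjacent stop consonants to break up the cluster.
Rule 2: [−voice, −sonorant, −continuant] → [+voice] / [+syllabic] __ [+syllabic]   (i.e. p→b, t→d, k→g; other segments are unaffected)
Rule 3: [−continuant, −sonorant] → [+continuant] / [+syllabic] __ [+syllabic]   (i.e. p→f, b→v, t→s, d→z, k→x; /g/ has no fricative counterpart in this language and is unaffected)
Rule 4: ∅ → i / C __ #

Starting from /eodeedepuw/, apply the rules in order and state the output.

Rule 1 (stop-cluster e-epenthesis): no segment meets the environment; /eodeedepuw/ is unchanged.
Rule 2 (intervocalic voicing): /p/ is a voiceless stop between vowels /e/ and /u/, so it voices to [b]. /eodeedepuw/ → eodeedebuw.
Rule 3 (intervocalic spirantization): /d/ is a stop between vowels /o/ and /e/, so it spirantizes to the fricative [z]. /d/ is a stop between vowels /e/ and /e/, so it spirantizes to the fricative [z]. /b/ is a stop between vowels /e/ and /u/, so it spirantizes to the fricative [v]. /eodeedebuw/ → eozeezevuw.
Rule 4 (final i-epenthesis): the form ends in the consonant /w/, so [i] is inserted word-finally. /eozeezevuw/ → eozeezevuwi.

eozeezevuwi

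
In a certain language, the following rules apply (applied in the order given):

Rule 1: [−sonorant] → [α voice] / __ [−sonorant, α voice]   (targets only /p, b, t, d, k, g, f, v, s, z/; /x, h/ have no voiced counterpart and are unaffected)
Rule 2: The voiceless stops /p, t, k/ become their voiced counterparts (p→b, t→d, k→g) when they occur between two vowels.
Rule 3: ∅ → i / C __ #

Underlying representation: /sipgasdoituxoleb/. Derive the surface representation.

Rule 1 (regressive voicing assimilation): /p/ precedes the voiced obstruent /g/, so it voices to [b] by assimilation. /s/ precedes the voiced obstruent /d/, so it voices to [z] by assimilation. /sipgasdoituxoleb/ → sibgazdoituxoleb.
Rule 2 (intervocalic voicing): /t/ is a voiceless stop between vowels /i/ and /u/, so it voices to [d]. /sibgazdoituxoleb/ → sibgazdoiduxoleb.
Rule 3 (final i-epenthesis): the form ends in the consonant /b/, so [i] is inserted word-finally. /sibgazdoiduxoleb/ → sibgazdoiduxolebi.

sibgazdoiduxolebi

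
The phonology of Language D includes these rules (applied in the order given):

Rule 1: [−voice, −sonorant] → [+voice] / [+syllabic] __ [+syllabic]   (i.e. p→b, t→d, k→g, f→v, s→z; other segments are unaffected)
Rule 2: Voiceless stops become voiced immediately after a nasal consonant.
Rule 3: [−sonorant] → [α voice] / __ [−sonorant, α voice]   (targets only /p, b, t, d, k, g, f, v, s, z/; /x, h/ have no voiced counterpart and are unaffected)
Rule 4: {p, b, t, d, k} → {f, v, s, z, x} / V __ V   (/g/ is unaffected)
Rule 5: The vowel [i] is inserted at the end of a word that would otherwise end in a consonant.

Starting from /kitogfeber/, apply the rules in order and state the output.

Rule 1 (intervocalic voicing): /t/ is a voiceless obstruent between vowels /i/ and /o/, so it voices to [d]. /kitogfeber/ → kidogfeber.
Rule 2 (post-nasal voicing): no segment meets the environment; /kidogfeber/ is unchanged.
Rule 3 (regressive voicing assimilation): /g/ precedes the voiceless obstruent /f/, so it devoices to [k] by assimilation. /kidogfeber/ → kidokfeber.
Rule 4 (intervocalic spirantization): /d/ is a stop between vowels /i/ and /o/, so it spirantizes to the fricative [z]. /b/ is a stop between vowels /e/ and /e/, so it spirantizes to the fricative [v]. /kidokfeber/ → kizokfever.
Rule 5 (final i-epenthesis): the form ends in the consonant /r/, so [i] is inserted word-finally. /kizokfever/ → kizokfeveri.

kizokfeveri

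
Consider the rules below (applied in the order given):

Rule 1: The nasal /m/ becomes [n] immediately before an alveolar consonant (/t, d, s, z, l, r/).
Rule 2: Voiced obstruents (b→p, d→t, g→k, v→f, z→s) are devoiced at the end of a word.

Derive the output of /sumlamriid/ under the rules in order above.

Rule 1 (nasal place assimilation): /m/ precedes the alveolar consonant /l/, so it assimilates in place to [n]. /m/ precedes the alveolar consonant /r/, so it assimilates in place to [n]. /sumlamriid/ → sunlanriid.
Rule 2 (final devoicing): /d/ is a voiced obstruent in word-final position, so it devoices to [t]. /sunlanriid/ → sunlanriit.

sunlanriit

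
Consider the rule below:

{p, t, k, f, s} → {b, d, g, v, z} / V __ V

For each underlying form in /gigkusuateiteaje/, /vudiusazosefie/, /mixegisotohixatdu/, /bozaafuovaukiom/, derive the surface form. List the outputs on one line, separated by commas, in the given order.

gigkuzuadeideaje, vudiuzazozevie, mixegizodohixatdu, bozaavuovaugiom

/gigkusuateiteaje/: /s/ is a voiceless obstruent between vowels /u/ and /u/, so it voices to [z]. /t/ is a voiceless obstruent between vowels /a/ and /e/, so it voices to [d]. /t/ is a voiceless obstruent between vowels /i/ and /e/, so it voices to [d]. → [gigkuzuadeideaje].
/vudiusazosefie/: /s/ is a voiceless obstruent between vowels /u/ and /a/, so it voices to [z]. /s/ is a voiceless obstruent between vowels /o/ and /e/, so it voices to [z]. /f/ is a voiceless obstruent between vowels /e/ and /i/, so it voices to [v]. → [vudiuzazozevie].
/mixegisotohixatdu/: /s/ is a voiceless obstruent between vowels /i/ and /o/, so it voices to [z]. /t/ is a voiceless obstruent between vowels /o/ and /o/, so it voices to [d]. → [mixegizodohixatdu].
/bozaafuovaukiom/: /f/ is a voiceless obstruent between vowels /a/ and /u/, so it voices to [v]. /k/ is a voiceless obstruent between vowels /u/ and /i/, so it voices to [g]. → [bozaavuovaugiom].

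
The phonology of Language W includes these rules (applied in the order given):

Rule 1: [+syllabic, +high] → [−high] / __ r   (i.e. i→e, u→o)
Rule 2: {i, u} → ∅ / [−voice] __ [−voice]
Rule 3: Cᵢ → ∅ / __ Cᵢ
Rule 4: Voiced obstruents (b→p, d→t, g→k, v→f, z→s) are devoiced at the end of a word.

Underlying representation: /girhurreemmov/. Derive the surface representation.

Rule 1 (pre-rhotic lowering): /i/ is a high vowel immediately before /r/, so it lowers to [e]. /u/ is a high vowel immediately before /r/, so it lowers to [o]. /girhurreemmov/ → gerhorreemmov.
Rule 2 (high vowel syncope): no segment meets the environment; /gerhorreemmov/ is unchanged.
Rule 3 (degemination): /rr/ is a geminate; the first /r/ deletes. /mm/ is a geminate; the first /m/ deletes. /gerhorreemmov/ → gerhoreemov.
Rule 4 (final devoicing): /v/ is a voiced obstruent in word-final position, so it devoices to [f]. /gerhoreemov/ → gerhoreemof.

gerhoreemof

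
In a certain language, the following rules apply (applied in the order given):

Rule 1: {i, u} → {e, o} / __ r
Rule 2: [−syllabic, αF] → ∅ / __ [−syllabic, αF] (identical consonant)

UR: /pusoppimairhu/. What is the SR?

Rule 1 (pre-rhotic lowering): /i/ is a high vowel immediately before /r/, so it lowers to [e]. /pusoppimairhu/ → pusoppimaerhu.
Rule 2 (degemination): /pp/ is a geminate; the first /p/ deletes. /pusoppimaerhu/ → pusopimaerhu.

pusopimaerhu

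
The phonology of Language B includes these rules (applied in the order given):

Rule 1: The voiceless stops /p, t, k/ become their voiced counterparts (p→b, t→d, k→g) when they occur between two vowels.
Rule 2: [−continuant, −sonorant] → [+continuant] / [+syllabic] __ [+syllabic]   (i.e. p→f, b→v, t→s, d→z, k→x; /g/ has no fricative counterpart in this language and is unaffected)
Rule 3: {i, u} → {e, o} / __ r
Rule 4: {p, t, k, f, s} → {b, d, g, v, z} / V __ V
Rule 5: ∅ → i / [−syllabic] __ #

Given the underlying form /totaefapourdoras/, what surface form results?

tozaevavoordorasi

Rule 1 (intervocalic voicing): /t/ is a voiceless stop between vowels /o/ and /a/, so it voices to [d]. /p/ is a voiceless stop between vowels /a/ and /o/, so it voices to [b]. /totaefapourdoras/ → todaefabourdoras.
Rule 2 (intervocalic spirantization): /d/ is a stop between vowels /o/ and /a/, so it spirantizes to the fricative [z]. /b/ is a stop between vowels /a/ and /o/, so it spirantizes to the fricative [v]. /todaefabourdoras/ → tozaefavourdoras.
Rule 3 (pre-rhotic lowering): /u/ is a high vowel immediately before /r/, so it lowers to [o]. /tozaefavourdoras/ → tozaefavoordoras.
Rule 4 (intervocalic voicing): /f/ is a voiceless obstruent between vowels /e/ and /a/, so it voices to [v]. /tozaefavoordoras/ → tozaevavoordoras.
Rule 5 (final i-epenthesis): the form ends in the consonant /s/, so [i] is inserted word-finally. /tozaevavoordoras/ → tozaevavoordorasi.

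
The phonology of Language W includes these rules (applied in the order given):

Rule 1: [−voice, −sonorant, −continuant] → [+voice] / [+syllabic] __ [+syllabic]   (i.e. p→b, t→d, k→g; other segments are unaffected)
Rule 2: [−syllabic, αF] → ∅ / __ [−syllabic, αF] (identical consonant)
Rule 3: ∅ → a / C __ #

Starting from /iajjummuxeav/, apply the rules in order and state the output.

iajumuxeava

Rule 1 (intervocalic voicing): no segment meets the environment; /iajjummuxeav/ is unchanged.
Rule 2 (degemination): /jj/ is a geminate; the first /j/ deletes. /mm/ is a geminate; the first /m/ deletes. /iajjummuxeav/ → iajumuxeav.
Rule 3 (final a-epenthesis): the form ends in the consonant /v/, so [a] is inserted word-finally. /iajumuxeav/ → iajumuxeava.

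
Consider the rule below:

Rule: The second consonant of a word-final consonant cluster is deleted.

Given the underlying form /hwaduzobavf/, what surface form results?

hwaduzobav

/f/ is the second consonant of a word-final cluster /vf/, so it deletes.
Surface form: [hwaduzobav].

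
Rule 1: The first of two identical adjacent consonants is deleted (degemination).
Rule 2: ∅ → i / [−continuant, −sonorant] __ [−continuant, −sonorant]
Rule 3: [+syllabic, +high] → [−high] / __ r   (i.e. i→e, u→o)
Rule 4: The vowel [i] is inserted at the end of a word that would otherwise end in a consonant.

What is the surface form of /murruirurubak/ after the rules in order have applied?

moruerorubaki

Rule 1 (degemination): /rr/ is a geminate; the first /r/ deletes. /murruirurubak/ → muruirurubak.
Rule 2 (stop-cluster i-epenthesis): no segment meets the environment; /muruirurubak/ is unchanged.
Rule 3 (pre-rhotic lowering): /u/ is a high vowel immediately before /r/, so it lowers to [o]. /i/ is a high vowel immediately before /r/, so it lowers to [e]. /u/ is a high vowel immediately before /r/, so it lowers to [o]. /muruirurubak/ → moruerorubak.
Rule 4 (final i-epenthesis): the form ends in the consonant /k/, so [i] is inserted word-finally. /moruerorubak/ → moruerorubaki.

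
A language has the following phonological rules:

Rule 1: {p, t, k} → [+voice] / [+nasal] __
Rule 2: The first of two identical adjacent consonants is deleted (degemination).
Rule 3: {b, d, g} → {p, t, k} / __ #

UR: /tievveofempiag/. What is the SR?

Rule 1 (post-nasal voicing): /p/ is a voiceless stop immediately after the nasal /m/, so it voices to [b]. /tievveofempiag/ → tievveofembiag.
Rule 2 (degemination): /vv/ is a geminate; the first /v/ deletes. /tievveofembiag/ → tieveofembiag.
Rule 3 (final devoicing): /g/ is a voiced stop in word-final position, so it devoices to [k]. /tieveofembiag/ → tieveofembiak.

tieveofembiak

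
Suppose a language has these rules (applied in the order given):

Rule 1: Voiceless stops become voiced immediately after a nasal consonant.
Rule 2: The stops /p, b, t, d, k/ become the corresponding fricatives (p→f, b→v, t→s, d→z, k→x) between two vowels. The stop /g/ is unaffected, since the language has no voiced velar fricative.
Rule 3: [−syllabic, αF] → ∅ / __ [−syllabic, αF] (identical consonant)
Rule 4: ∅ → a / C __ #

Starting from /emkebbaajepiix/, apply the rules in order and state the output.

emgebaajefiixa

Rule 1 (post-nasal voicing): /k/ is a voiceless stop immediately after the nasal /m/, so it voices to [g]. /emkebbaajepiix/ → emgebbaajepiix.
Rule 2 (intervocalic spirantization): /p/ is a stop between vowels /e/ and /i/, so it spirantizes to the fricative [f]. /emgebbaajepiix/ → emgebbaajefiix.
Rule 3 (degemination): /bb/ is a geminate; the first /b/ deletes. /emgebbaajefiix/ → emgebaajefiix.
Rule 4 (final a-epenthesis): the form ends in the consonant /x/, so [a] is inserted word-finally. /emgebaajefiix/ → emgebaajefiixa.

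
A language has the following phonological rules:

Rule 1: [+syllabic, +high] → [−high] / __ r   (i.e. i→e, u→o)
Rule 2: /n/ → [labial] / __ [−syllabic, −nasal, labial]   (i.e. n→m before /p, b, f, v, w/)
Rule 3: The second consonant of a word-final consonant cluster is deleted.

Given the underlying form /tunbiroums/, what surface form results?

Rule 1 (pre-rhotic lowering): /i/ is a high vowel immediately before /r/, so it lowers to [e]. /tunbiroums/ → tunberoums.
Rule 2 (nasal place assimilation): /n/ precedes the labial consonant /b/, so it assimilates in place to [m]. /tunberoums/ → tumberoums.
Rule 3 (final cluster simplification): /s/ is the second consonant of a word-final cluster /ms/, so it deletes. /tumberoums/ → tumberoum.

tumberoum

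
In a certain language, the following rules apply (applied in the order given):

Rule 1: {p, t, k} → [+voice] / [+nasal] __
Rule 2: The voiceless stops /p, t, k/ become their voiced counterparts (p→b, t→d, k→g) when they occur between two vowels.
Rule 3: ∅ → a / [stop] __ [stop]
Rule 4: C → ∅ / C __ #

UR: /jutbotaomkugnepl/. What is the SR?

jutabodaomgugnep

Rule 1 (post-nasal voicing): /k/ is a voiceless stop immediately after the nasal /m/, so it voices to [g]. /jutbotaomkugnepl/ → jutbotaomgugnepl.
Rule 2 (intervocalic voicing): /t/ is a voiceless stop between vowels /o/ and /a/, so it voices to [d]. /jutbotaomgugnepl/ → jutbodaomgugnepl.
Rule 3 (stop-cluster a-epenthesis): /t/ and /b/ form a stop–stop cluster, so [a] is inserted between them. /jutbodaomgugnepl/ → jutabodaomgugnepl.
Rule 4 (final cluster simplification): /l/ is the second consonant of a word-final cluster /pl/, so it deletes. /jutabodaomgugnepl/ → jutabodaomgugnep.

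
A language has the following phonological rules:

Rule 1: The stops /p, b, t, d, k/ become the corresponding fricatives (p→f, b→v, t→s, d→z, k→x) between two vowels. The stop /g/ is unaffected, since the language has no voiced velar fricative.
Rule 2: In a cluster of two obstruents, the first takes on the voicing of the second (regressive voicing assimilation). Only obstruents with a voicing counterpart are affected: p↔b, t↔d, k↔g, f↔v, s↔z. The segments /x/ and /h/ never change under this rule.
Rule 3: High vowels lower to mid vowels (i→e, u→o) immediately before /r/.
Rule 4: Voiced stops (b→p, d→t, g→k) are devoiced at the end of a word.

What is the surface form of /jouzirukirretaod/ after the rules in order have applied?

Rule 1 (intervocalic spirantization): /k/ is a stop between vowels /u/ and /i/, so it spirantizes to the fricative [x]. /t/ is a stop between vowels /e/ and /a/, so it spirantizes to the fricative [s]. /jouzirukirretaod/ → jouziruxirresaod.
Rule 2 (regressive voicing assimilation): no segment meets the environment; /jouziruxirresaod/ is unchanged.
Rule 3 (pre-rhotic lowering): /i/ is a high vowel immediately before /r/, so it lowers to [e]. /i/ is a high vowel immediately before /r/, so it lowers to [e]. /jouziruxirresaod/ → jouzeruxerresaod.
Rule 4 (final devoicing): /d/ is a voiced stop in word-final position, so it devoices to [t]. /jouzeruxerresaod/ → jouzeruxerresaot.

jouzeruxerresaot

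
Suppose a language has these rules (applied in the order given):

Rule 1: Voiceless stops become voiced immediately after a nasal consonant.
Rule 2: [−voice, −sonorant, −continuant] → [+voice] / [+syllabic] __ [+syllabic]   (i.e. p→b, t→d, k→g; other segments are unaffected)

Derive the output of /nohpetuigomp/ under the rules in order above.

Rule 1 (post-nasal voicing): /p/ is a voiceless stop immediately after the nasal /m/, so it voices to [b]. /nohpetuigomp/ → nohpetuigomb.
Rule 2 (intervocalic voicing): /t/ is a voiceless stop between vowels /e/ and /u/, so it voices to [d]. /nohpetuigomb/ → nohpeduigomb.

nohpeduigomb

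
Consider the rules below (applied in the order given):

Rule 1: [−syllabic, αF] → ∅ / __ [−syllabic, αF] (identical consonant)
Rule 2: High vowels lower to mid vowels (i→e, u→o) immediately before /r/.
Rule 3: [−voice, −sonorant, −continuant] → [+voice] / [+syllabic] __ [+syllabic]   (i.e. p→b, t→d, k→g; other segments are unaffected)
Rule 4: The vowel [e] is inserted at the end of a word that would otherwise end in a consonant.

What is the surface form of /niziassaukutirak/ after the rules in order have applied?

Rule 1 (degemination): /ss/ is a geminate; the first /s/ deletes. /niziassaukutirak/ → niziasaukutirak.
Rule 2 (pre-rhotic lowering): /i/ is a high vowel immediately before /r/, so it lowers to [e]. /niziasaukutirak/ → niziasaukuterak.
Rule 3 (intervocalic voicing): /k/ is a voiceless stop between vowels /u/ and /u/, so it voices to [g]. /t/ is a voiceless stop between vowels /u/ and /e/, so it voices to [d]. /niziasaukuterak/ → niziasauguderak.
Rule 4 (final e-epenthesis): the form ends in the consonant /k/, so [e] is inserted word-finally. /niziasauguderak/ → niziasauguderake.

niziasauguderake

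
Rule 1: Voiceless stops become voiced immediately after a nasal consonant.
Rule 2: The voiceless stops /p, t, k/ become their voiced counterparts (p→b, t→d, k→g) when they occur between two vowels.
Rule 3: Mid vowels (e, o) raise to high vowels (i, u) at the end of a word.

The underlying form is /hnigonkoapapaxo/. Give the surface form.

Rule 1 (post-nasal voicing): /k/ is a voiceless stop immediately after the nasal /n/, so it voices to [g]. /hnigonkoapapaxo/ → hnigongoapapaxo.
Rule 2 (intervocalic voicing): /p/ is a voiceless stop between vowels /a/ and /a/, so it voices to [b]. /p/ is a voiceless stop between vowels /a/ and /a/, so it voices to [b]. /hnigongoapapaxo/ → hnigongoababaxo.
Rule 3 (final vowel raising): /o/ is a mid vowel in word-final position, so it raises to [u]. /hnigongoababaxo/ → hnigongoababaxu.

hnigongoababaxu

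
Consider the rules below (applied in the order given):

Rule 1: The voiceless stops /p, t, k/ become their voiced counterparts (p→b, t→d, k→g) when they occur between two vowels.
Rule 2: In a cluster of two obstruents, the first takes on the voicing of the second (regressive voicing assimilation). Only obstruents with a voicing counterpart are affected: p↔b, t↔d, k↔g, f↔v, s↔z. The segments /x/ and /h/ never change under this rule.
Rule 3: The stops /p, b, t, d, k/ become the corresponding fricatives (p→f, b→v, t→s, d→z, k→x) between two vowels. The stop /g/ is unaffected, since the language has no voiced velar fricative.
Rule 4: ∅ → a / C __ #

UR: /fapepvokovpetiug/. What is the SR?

favebvogofpeziuga

Rule 1 (intervocalic voicing): /p/ is a voiceless stop between vowels /a/ and /e/, so it voices to [b]. /k/ is a voiceless stop between vowels /o/ and /o/, so it voices to [g]. /t/ is a voiceless stop between vowels /e/ and /i/, so it voices to [d]. /fapepvokovpetiug/ → fabepvogovpediug.
Rule 2 (regressive voicing assimilation): /p/ precedes the voiced obstruent /v/, so it voices to [b] by assimilation. /v/ precedes the voiceless obstruent /p/, so it devoices to [f] by assimilation. /fabepvogovpediug/ → fabebvogofpediug.
Rule 3 (intervocalic spirantization): /b/ is a stop between vowels /a/ and /e/, so it spirantizes to the fricative [v]. /d/ is a stop between vowels /e/ and /i/, so it spirantizes to the fricative [z]. /fabebvogofpediug/ → favebvogofpeziug.
Rule 4 (final a-epenthesis): the form ends in the consonant /g/, so [a] is inserted word-finally. /favebvogofpeziug/ → favebvogofpeziuga.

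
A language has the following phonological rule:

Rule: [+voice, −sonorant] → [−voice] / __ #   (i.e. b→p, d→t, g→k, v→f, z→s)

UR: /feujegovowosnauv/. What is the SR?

Scanning /feujegovowosnauv/: /g/ at position 6 is not in the conditioning environment; /v/ at position 8 is not in the conditioning environment; /v/ is a voiced obstruent in word-final position, so it devoices to [f].
Result: [feujegovowosnauf].

feujegovowosnauf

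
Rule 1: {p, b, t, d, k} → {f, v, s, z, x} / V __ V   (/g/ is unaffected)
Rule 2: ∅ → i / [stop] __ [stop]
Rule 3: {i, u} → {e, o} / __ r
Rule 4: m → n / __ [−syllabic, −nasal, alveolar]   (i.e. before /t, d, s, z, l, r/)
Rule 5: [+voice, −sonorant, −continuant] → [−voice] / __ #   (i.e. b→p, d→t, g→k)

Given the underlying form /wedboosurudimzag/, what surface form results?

Rule 1 (intervocalic spirantization): /d/ is a stop between vowels /u/ and /i/, so it spirantizes to the fricative [z]. /wedboosurudimzag/ → wedboosuruzimzag.
Rule 2 (stop-cluster i-epenthesis): /d/ and /b/ form a stop–stop cluster, so [i] is inserted between them. /wedboosuruzimzag/ → wediboosuruzimzag.
Rule 3 (pre-rhotic lowering): /u/ is a high vowel immediately before /r/, so it lowers to [o]. /wediboosuruzimzag/ → wediboosoruzimzag.
Rule 4 (nasal place assimilation): /m/ precedes the alveolar consonant /z/, so it assimilates in place to [n]. /wediboosoruzimzag/ → wediboosoruzinzag.
Rule 5 (final devoicing): /g/ is a voiced stop in word-final position, so it devoices to [k]. /wediboosoruzinzag/ → wediboosoruzinzak.

wediboosoruzinzak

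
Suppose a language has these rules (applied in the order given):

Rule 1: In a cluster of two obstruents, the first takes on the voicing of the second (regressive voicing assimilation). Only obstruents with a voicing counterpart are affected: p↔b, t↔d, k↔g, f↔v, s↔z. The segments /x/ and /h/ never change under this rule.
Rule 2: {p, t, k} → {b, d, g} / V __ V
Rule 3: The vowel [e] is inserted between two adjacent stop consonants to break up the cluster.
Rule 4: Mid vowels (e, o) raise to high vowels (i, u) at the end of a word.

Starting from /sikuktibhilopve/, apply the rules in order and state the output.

Rule 1 (regressive voicing assimilation): /b/ precedes the voiceless obstruent /h/, so it devoices to [p] by assimilation. /p/ precedes the voiced obstruent /v/, so it voices to [b] by assimilation. /sikuktibhilopve/ → sikuktiphilobve.
Rule 2 (intervocalic voicing): /k/ is a voiceless stop between vowels /i/ and /u/, so it voices to [g]. /sikuktiphilobve/ → siguktiphilobve.
Rule 3 (stop-cluster e-epenthesis): /k/ and /t/ form a stop–stop cluster, so [e] is inserted between them. /siguktiphilobve/ → siguketiphilobve.
Rule 4 (final vowel raising): /e/ is a mid vowel in word-final position, so it raises to [i]. /siguketiphilobve/ → siguketiphilobvi.

siguketiphilobvi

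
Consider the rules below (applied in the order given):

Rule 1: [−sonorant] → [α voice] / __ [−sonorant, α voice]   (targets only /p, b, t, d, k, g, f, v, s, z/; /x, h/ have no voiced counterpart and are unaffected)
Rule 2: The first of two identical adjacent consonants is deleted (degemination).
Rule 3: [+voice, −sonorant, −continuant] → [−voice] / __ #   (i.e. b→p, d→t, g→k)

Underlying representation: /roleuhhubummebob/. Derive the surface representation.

roleuhubumebop

Rule 1 (regressive voicing assimilation): no segment meets the environment; /roleuhhubummebob/ is unchanged.
Rule 2 (degemination): /hh/ is a geminate; the first /h/ deletes. /mm/ is a geminate; the first /m/ deletes. /roleuhhubummebob/ → roleuhubumebob.
Rule 3 (final devoicing): /b/ is a voiced stop in word-final position, so it devoices to [p]. /roleuhubumebob/ → roleuhubumebop.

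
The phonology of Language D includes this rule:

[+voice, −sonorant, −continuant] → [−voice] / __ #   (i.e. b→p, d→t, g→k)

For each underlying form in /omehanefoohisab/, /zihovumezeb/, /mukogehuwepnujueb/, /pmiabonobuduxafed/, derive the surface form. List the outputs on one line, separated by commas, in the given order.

omehanefoohisap, zihovumezep, mukogehuwepnujuep, pmiabonobuduxafet

/omehanefoohisab/: /b/ is a voiced stop in word-final position, so it devoices to [p]. → [omehanefoohisap].
/zihovumezeb/: /b/ is a voiced stop in word-final position, so it devoices to [p]. → [zihovumezep].
/mukogehuwepnujueb/: /b/ is a voiced stop in word-final position, so it devoices to [p]. → [mukogehuwepnujuep].
/pmiabonobuduxafed/: /d/ is a voiced stop in word-final position, so it devoices to [t]. → [pmiabonobuduxafet].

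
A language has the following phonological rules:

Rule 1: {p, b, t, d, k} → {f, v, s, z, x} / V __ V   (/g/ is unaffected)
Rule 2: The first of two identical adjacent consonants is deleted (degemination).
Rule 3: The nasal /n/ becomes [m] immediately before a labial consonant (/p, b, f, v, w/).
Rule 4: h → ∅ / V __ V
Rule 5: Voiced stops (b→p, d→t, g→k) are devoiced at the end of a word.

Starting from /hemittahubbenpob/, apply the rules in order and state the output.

Rule 1 (intervocalic spirantization): no segment meets the environment; /hemittahubbenpob/ is unchanged.
Rule 2 (degemination): /tt/ is a geminate; the first /t/ deletes. /bb/ is a geminate; the first /b/ deletes. /hemittahubbenpob/ → hemitahubenpob.
Rule 3 (nasal place assimilation): /n/ precedes the labial consonant /p/, so it assimilates in place to [m]. /hemitahubenpob/ → hemitahubempob.
Rule 4 (intervocalic h-deletion): /h/ occurs between vowels /a/ and /u/, so it deletes. /hemitahubempob/ → hemitaubempob.
Rule 5 (final devoicing): /b/ is a voiced stop in word-final position, so it devoices to [p]. /hemitaubempob/ → hemitaubempop.

hemitaubempop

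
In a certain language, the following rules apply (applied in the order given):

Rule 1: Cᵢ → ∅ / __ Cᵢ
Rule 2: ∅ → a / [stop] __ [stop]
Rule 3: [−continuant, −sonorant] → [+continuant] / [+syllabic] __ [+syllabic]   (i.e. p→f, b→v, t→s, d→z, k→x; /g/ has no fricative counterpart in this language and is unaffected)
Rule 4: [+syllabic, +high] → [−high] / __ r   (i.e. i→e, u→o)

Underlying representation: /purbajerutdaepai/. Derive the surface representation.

porbajerusazaefai

Rule 1 (degemination): no segment meets the environment; /purbajerutdaepai/ is unchanged.
Rule 2 (stop-cluster a-epenthesis): /t/ and /d/ form a stop–stop cluster, so [a] is inserted between them. /purbajerutdaepai/ → purbajerutadaepai.
Rule 3 (intervocalic spirantization): /t/ is a stop between vowels /u/ and /a/, so it spirantizes to the fricative [s]. /d/ is a stop between vowels /a/ and /a/, so it spirantizes to the fricative [z]. /p/ is a stop between vowels /e/ and /a/, so it spirantizes to the fricative [f]. /purbajerutadaepai/ → purbajerusazaefai.
Rule 4 (pre-rhotic lowering): /u/ is a high vowel immediately before /r/, so it lowers to [o]. /purbajerusazaefai/ → porbajerusazaefai.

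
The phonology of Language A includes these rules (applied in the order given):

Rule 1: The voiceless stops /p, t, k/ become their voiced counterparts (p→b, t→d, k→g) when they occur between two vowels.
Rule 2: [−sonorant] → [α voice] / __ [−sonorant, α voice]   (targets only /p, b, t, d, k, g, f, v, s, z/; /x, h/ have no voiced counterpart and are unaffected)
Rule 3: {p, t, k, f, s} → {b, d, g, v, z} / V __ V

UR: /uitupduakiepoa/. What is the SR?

uidubduagieboa

Rule 1 (intervocalic voicing): /t/ is a voiceless stop between vowels /i/ and /u/, so it voices to [d]. /k/ is a voiceless stop between vowels /a/ and /i/, so it voices to [g]. /p/ is a voiceless stop between vowels /e/ and /o/, so it voices to [b]. /uitupduakiepoa/ → uidupduagieboa.
Rule 2 (regressive voicing assimilation): /p/ precedes the voiced obstruent /d/, so it voices to [b] by assimilation. /uidupduagieboa/ → uidubduagieboa.
Rule 3 (intervocalic voicing): no segment meets the environment; /uidubduagieboa/ is unchanged.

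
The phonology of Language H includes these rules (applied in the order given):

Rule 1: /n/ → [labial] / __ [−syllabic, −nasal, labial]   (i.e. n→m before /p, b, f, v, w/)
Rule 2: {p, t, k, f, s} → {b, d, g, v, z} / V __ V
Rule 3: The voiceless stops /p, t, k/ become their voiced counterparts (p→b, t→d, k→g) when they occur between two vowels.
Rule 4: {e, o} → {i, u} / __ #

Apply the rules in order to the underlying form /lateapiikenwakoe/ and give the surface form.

ladeabiigemwagoi

Rule 1 (nasal place assimilation): /n/ precedes the labial consonant /w/, so it assimilates in place to [m]. /lateapiikenwakoe/ → lateapiikemwakoe.
Rule 2 (intervocalic voicing): /t/ is a voiceless obstruent between vowels /a/ and /e/, so it voices to [d]. /p/ is a voiceless obstruent between vowels /a/ and /i/, so it voices to [b]. /k/ is a voiceless obstruent between vowels /i/ and /e/, so it voices to [g]. /k/ is a voiceless obstruent between vowels /a/ and /o/, so it voices to [g]. /lateapiikemwakoe/ → ladeabiigemwagoe.
Rule 3 (intervocalic voicing): no segment meets the environment; /ladeabiigemwagoe/ is unchanged.
Rule 4 (final vowel raising): /e/ is a mid vowel in word-final position, so it raises to [i]. /ladeabiigemwagoe/ → ladeabiigemwagoi.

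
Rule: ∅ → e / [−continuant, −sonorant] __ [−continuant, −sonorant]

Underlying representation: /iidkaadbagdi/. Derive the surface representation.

iidekaadebagedi

/d/ and /k/ form a stop–stop cluster, so [e] is inserted between them.
/d/ and /b/ form a stop–stop cluster, so [e] is inserted between them.
/g/ and /d/ form a stop–stop cluster, so [e] is inserted between them.
Surface form: [iidekaadebagedi].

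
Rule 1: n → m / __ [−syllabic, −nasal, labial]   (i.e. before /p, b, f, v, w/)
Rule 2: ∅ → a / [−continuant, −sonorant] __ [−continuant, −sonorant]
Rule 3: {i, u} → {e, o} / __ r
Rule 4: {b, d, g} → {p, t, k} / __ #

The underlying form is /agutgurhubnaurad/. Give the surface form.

agutagorhubnaorat

Rule 1 (nasal place assimilation): no segment meets the environment; /agutgurhubnaurad/ is unchanged.
Rule 2 (stop-cluster a-epenthesis): /t/ and /g/ form a stop–stop cluster, so [a] is inserted between them. /agutgurhubnaurad/ → agutagurhubnaurad.
Rule 3 (pre-rhotic lowering): /u/ is a high vowel immediately before /r/, so it lowers to [o]. /u/ is a high vowel immediately before /r/, so it lowers to [o]. /agutagurhubnaurad/ → agutagorhubnaorad.
Rule 4 (final devoicing): /d/ is a voiced stop in word-final position, so it devoices to [t]. /agutagorhubnaorad/ → agutagorhubnaorat.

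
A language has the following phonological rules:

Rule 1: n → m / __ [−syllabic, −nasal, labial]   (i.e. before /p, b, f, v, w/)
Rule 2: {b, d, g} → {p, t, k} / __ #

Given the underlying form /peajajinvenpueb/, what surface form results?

peajajimvempuep

Rule 1 (nasal place assimilation): /n/ precedes the labial consonant /v/, so it assimilates in place to [m]. /n/ precedes the labial consonant /p/, so it assimilates in place to [m]. /peajajinvenpueb/ → peajajimvempueb.
Rule 2 (final devoicing): /b/ is a voiced stop in word-final position, so it devoices to [p]. /peajajimvempueb/ → peajajimvempuep.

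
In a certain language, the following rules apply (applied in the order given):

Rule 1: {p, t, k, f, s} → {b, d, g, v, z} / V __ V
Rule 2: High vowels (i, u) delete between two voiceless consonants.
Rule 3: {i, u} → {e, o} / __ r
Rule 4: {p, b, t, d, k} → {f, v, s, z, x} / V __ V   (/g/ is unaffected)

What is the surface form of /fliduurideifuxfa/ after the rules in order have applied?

flizuorizeivuxfa

Rule 1 (intervocalic voicing): /f/ is a voiceless obstruent between vowels /i/ and /u/, so it voices to [v]. /fliduurideifuxfa/ → fliduurideivuxfa.
Rule 2 (high vowel syncope): no segment meets the environment; /fliduurideivuxfa/ is unchanged.
Rule 3 (pre-rhotic lowering): /u/ is a high vowel immediately before /r/, so it lowers to [o]. /fliduurideivuxfa/ → fliduorideivuxfa.
Rule 4 (intervocalic spirantization): /d/ is a stop between vowels /i/ and /u/, so it spirantizes to the fricative [z]. /d/ is a stop between vowels /i/ and /e/, so it spirantizes to the fricative [z]. /fliduorideivuxfa/ → flizuorizeivuxfa.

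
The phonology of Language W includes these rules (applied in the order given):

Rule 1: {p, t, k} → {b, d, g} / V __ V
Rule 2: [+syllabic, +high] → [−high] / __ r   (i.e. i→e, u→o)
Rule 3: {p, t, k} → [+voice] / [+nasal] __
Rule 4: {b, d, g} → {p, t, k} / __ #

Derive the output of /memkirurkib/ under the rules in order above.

memgerorkip

Rule 1 (intervocalic voicing): no segment meets the environment; /memkirurkib/ is unchanged.
Rule 2 (pre-rhotic lowering): /i/ is a high vowel immediately before /r/, so it lowers to [e]. /u/ is a high vowel immediately before /r/, so it lowers to [o]. /memkirurkib/ → memkerorkib.
Rule 3 (post-nasal voicing): /k/ is a voiceless stop immediately after the nasal /m/, so it voices to [g]. /memkerorkib/ → memgerorkib.
Rule 4 (final devoicing): /b/ is a voiced stop in word-final position, so it devoices to [p]. /memgerorkib/ → memgerorkip.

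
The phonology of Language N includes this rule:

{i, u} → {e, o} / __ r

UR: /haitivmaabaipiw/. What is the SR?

No segment of /haitivmaabaipiw/ meets the structural description of the rule, so the form surfaces unchanged.

haitivmaabaipiw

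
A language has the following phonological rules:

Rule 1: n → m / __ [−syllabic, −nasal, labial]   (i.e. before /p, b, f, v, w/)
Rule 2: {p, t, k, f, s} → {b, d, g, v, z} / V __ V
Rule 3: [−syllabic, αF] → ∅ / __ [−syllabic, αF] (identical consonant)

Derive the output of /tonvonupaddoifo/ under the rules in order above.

tomvonubadoivo

Rule 1 (nasal place assimilation): /n/ precedes the labial consonant /v/, so it assimilates in place to [m]. /tonvonupaddoifo/ → tomvonupaddoifo.
Rule 2 (intervocalic voicing): /p/ is a voiceless obstruent between vowels /u/ and /a/, so it voices to [b]. /f/ is a voiceless obstruent between vowels /i/ and /o/, so it voices to [v]. /tomvonupaddoifo/ → tomvonubaddoivo.
Rule 3 (degemination): /dd/ is a geminate; the first /d/ deletes. /tomvonubaddoivo/ → tomvonubadoivo.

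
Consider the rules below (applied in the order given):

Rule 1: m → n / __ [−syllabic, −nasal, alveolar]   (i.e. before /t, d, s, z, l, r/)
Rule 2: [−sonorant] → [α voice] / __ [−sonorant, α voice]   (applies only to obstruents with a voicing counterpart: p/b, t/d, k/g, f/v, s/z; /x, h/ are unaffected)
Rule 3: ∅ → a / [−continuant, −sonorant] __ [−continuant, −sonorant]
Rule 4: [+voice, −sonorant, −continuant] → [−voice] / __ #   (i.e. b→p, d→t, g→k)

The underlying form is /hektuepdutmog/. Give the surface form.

Rule 1 (nasal place assimilation): no segment meets the environment; /hektuepdutmog/ is unchanged.
Rule 2 (regressive voicing assimilation): /p/ precedes the voiced obstruent /d/, so it voices to [b] by assimilation. /hektuepdutmog/ → hektuebdutmog.
Rule 3 (stop-cluster a-epenthesis): /k/ and /t/ form a stop–stop cluster, so [a] is inserted between them. /b/ and /d/ form a stop–stop cluster, so [a] is inserted between them. /hektuebdutmog/ → hekatuebadutmog.
Rule 4 (final devoicing): /g/ is a voiced stop in word-final position, so it devoices to [k]. /hekatuebadutmog/ → hekatuebadutmok.

hekatuebadutmok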